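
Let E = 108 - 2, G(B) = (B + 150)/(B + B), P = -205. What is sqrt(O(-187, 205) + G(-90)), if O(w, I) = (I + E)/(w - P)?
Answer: sqrt(610)/6 ≈ 4.1164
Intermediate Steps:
G(B) = (150 + B)/(2*B) (G(B) = (150 + B)/((2*B)) = (150 + B)*(1/(2*B)) = (150 + B)/(2*B))
E = 106
O(w, I) = (106 + I)/(205 + w) (O(w, I) = (I + 106)/(w - 1*(-205)) = (106 + I)/(w + 205) = (106 + I)/(205 + w))
sqrt(O(-187, 205) + G(-90)) = sqrt((106 + 205)/(205 - 187) + (1/2)*(150 - 90)/(-90)) = sqrt(311/18 + (1/2)*(-1/90)*60) = sqrt((1/18)*311 - 1/3) = sqrt(311/18 - 1/3) = sqrt(305/18) = sqrt(610)/6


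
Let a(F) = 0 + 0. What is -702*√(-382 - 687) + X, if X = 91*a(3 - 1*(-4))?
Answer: -702*I*√1069 ≈ -22952.0*I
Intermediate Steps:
a(F) = 0
X = 0 (X = 91*0 = 0)
-702*√(-382 - 687) + X = -702*√(-382 - 687) + 0 = -702*I*√1069 + 0 = -702*I*√1069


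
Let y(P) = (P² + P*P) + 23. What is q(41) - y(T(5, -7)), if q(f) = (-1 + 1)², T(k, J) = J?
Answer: -121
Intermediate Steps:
y(P) = 23 + 2*P² (y(P) = (P² + P²) + 23 = 2*P² + 23 = 23 + 2*P²)
q(f) = 0 (q(f) = 0² = 0)
q(41) - y(T(5, -7)) = 0 - (23 + 2*(-7)²) = 0 - (23 + 2*49) = 0 - (23 + 98) = 0 - 1*121 = 0 - 121 = -121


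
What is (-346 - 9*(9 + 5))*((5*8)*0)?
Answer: 0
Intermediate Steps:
(-346 - 9*(9 + 5))*((5*8)*0) = (-346 - 9*14)*(40*0) = (-346 - 126)*0 = -472*0 = 0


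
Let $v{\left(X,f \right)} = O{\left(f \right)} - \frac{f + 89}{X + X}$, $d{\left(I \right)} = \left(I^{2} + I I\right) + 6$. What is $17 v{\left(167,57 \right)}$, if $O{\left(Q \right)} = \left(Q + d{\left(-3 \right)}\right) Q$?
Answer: $\frac{13106422}{167} \approx 78482.0$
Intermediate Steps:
$d{\left(I \right)} = 6 + 2 I^{2}$ ($d{\left(I \right)} = \left(I^{2} + I^{2}\right) + 6 = 2 I^{2} + 6 = 6 + 2 I^{2}$)
$O{\left(Q \right)} = Q \left(24 + Q\right)$ ($O{\left(Q \right)} = \left(Q + \left(6 + 2 \left(-3\right)^{2}\right)\right) Q = \left(Q + \left(6 + 2 \cdot 9\right)\right) Q = \left(Q + \left(6 + 18\right)\right) Q = \left(Q + 24\right) Q = \left(24 + Q\right) Q = Q \left(24 + Q\right)$)
$v{\left(X,f \right)} = f \left(24 + f\right) - \frac{89 + f}{2 X}$ ($v{\left(X,f \right)} = f \left(24 + f\right) - \frac{f + 89}{X + X} = f \left(24 + f\right) - \frac{89 + f}{2 X}$)
$17 v{\left(167,57 \right)} = 17 \frac{-89 - 57 + 2 \cdot 167 \cdot 57 \left(24 + 57\right)}{2 \cdot 167} = 17 \cdot \frac{1}{2} \cdot \frac{1}{167} \left(-89 - 57 + 2 \cdot 167 \cdot 57 \cdot 81\right) = 17 \cdot \frac{1}{2} \cdot \frac{1}{167} \left(-89 - 57 + 1542078\right) = 17 \cdot \frac{1}{2} \cdot \frac{1}{167} \cdot 1541932 = 17 \cdot \frac{770966}{167} = \frac{13106422}{167}$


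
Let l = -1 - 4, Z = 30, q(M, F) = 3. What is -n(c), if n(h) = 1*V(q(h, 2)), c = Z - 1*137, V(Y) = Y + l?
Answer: 2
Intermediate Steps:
l = -5
V(Y) = -5 + Y (V(Y) = Y - 5 = -5 + Y)
c = -107 (c = 30 - 1*137 = 30 - 137 = -107)
n(h) = -2 (n(h) = 1*(-5 + 3) = 1*(-2) = -2)
-n(c) = -1*(-2) = 2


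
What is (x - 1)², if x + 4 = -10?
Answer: 225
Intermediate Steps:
x = -14 (x = -4 - 10 = -14)
(x - 1)² = (-14 - 1)² = (-15)² = 225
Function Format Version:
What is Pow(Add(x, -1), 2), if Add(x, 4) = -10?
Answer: 225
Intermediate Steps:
x = -14 (x = Add(-4, -10) = -14)
Pow(Add(x, -1), 2) = Pow(Add(-14, -1), 2) = Pow(-15, 2) = 225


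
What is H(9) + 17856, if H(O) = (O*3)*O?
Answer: 18099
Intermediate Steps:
H(O) = 3*O² (H(O) = (3*O)*O = 3*O²)
H(9) + 17856 = 3*9² + 17856 = 3*81 + 17856 = 243 + 17856 = 18099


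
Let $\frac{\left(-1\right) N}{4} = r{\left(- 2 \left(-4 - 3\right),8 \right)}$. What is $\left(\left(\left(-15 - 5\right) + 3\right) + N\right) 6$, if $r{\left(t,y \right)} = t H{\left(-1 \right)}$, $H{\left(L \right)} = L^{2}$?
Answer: $-438$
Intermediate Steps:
$r{\left(t,y \right)} = t$ ($r{\left(t,y \right)} = t \left(-1\right)^{2} = t 1 = t$)
$N = -56$ ($N = - 4 \left(- 2 \left(-4 - 3\right)\right) = - 4 \left(\left(-2\right) \left(-7\right)\right) = \left(-4\right) 14 = -56$)
$\left(\left(\left(-15 - 5\right) + 3\right) + N\right) 6 = \left(\left(\left(-15 - 5\right) + 3\right) - 56\right) 6 = \left(\left(-20 + 3\right) - 56\right) 6 = \left(-17 - 56\right) 6 = \left(-73\right) 6 = -438$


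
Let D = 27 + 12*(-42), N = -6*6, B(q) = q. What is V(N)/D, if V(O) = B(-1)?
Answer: 1/477 ≈ 0.0020964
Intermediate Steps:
N = -36
V(O) = -1
D = -477 (D = 27 - 504 = -477)
V(N)/D = -1/(-477) = -1*(-1/477) = 1/477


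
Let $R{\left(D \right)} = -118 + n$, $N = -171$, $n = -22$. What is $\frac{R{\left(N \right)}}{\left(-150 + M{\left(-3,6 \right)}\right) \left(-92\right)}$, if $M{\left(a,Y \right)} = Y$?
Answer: $- \frac{35}{3312} \approx -0.010568$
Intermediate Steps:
$R{\left(D \right)} = -140$ ($R{\left(D \right)} = -118 - 22 = -140$)
$\frac{R{\left(N \right)}}{\left(-150 + M{\left(-3,6 \right)}\right) \left(-92\right)} = - \frac{140}{\left(-150 + 6\right) \left(-92\right)} = - \frac{140}{\left(-144\right) \left(-92\right)} = - \frac{140}{13248} = \left(-140\right) \frac{1}{13248} = - \frac{35}{3312}$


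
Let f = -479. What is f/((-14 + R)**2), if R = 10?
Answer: -479/16 ≈ -29.938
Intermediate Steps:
f/((-14 + R)**2) = -479/(-14 + 10)**2 = -479/((-4)**2) = -479/16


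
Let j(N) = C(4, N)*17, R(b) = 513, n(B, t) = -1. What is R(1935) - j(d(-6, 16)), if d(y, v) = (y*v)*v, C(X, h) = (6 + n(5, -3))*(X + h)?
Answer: 130733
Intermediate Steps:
C(X, h) = 5*X + 5*h (C(X, h) = (6 - 1)*(X + h) = 5*(X + h) = 5*X + 5*h)
d(y, v) = y*v² (d(y, v) = (v*y)*v = y*v²)
j(N) = 340 + 85*N (j(N) = (5*4 + 5*N)*17 = (20 + 5*N)*17 = 340 + 85*N)
R(1935) - j(d(-6, 16)) = 513 - (340 + 85*(-6*16²)) = 513 - (340 + 85*(-6*256)) = 513 - (340 + 85*(-1536)) = 513 - (340 - 130560) = 513 - 1*(-130220) = 513 + 130220 = 130733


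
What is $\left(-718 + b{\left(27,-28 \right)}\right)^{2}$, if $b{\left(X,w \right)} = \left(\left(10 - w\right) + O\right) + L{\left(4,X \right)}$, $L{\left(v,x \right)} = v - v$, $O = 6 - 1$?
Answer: $455625$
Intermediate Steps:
$O = 5$
$L{\left(v,x \right)} = 0$
$b{\left(X,w \right)} = 15 - w$ ($b{\left(X,w \right)} = \left(\left(10 - w\right) + 5\right) + 0 = \left(15 - w\right) + 0 = 15 - w$)
$\left(-718 + b{\left(27,-28 \right)}\right)^{2} = \left(-718 + \left(15 - -28\right)\right)^{2} = \left(-718 + \left(15 + 28\right)\right)^{2} = \left(-718 + 43\right)^{2} = \left(-675\right)^{2} = 455625$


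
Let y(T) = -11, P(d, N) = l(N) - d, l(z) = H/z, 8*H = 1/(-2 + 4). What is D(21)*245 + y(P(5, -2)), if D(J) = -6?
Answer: -1481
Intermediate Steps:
H = 1/16 (H = 1/(8*(-2 + 4)) = (⅛)/2 = (⅛)*(½) = 1/16 ≈ 0.062500)
l(z) = 1/(16*z)
P(d, N) = -d + 1/(16*N) (P(d, N) = 1/(16*N) - d = -d + 1/(16*N))
D(21)*245 + y(P(5, -2)) = -6*245 - 11 = -1470 - 11 = -1481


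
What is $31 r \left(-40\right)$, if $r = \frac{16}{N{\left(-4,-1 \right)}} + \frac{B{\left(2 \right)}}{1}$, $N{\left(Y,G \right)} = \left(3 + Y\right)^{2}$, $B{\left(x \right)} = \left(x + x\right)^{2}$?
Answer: $-39680$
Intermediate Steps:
$B{\left(x \right)} = 4 x^{2}$ ($B{\left(x \right)} = \left(2 x\right)^{2} = 4 x^{2}$)
$r = 32$ ($r = \frac{16}{\left(3 - 4\right)^{2}} + \frac{4 \cdot 2^{2}}{1} = \frac{16}{\left(-1\right)^{2}} + 4 \cdot 4 \cdot 1 = \frac{16}{1} + 16 \cdot 1 = 16 \cdot 1 + 16 = 16 + 16 = 32$)
$31 r \left(-40\right) = 31 \cdot 32 \left(-40\right) = 992 \left(-40\right) = -39680$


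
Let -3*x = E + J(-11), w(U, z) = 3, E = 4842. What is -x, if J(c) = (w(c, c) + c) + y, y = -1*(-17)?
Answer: 1617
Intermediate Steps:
y = 17
J(c) = 20 + c (J(c) = (3 + c) + 17 = 20 + c)
x = -1617 (x = -(4842 + (20 - 11))/3 = -(4842 + 9)/3 = -⅓*4851 = -1617)
-x = -1*(-1617) = 1617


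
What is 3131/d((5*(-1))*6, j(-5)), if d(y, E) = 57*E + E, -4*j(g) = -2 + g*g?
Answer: -6262/667 ≈ -9.3883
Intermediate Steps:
j(g) = ½ - g²/4 (j(g) = -(-2 + g*g)/4 = -(-2 + g²)/4 = ½ - g²/4)
d(y, E) = 58*E
3131/d((5*(-1))*6, j(-5)) = 3131/((58*(½ - ¼*(-5)²))) = 3131/((58*(½ - ¼*25))) = 3131/((58*(½ - 25/4))) = 3131/((58*(-23/4))) = 3131/(-667/2) = 3131*(-2/667) = -6262/667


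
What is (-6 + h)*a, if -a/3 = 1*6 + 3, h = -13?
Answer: 513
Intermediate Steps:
a = -27 (a = -3*(1*6 + 3) = -3*(6 + 3) = -3*9 = -27)
(-6 + h)*a = (-6 - 13)*(-27) = -19*(-27) = 513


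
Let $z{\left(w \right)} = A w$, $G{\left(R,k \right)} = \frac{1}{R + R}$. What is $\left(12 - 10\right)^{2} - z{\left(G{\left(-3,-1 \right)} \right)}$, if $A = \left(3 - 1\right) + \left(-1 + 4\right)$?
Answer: $\frac{29}{6} \approx 4.8333$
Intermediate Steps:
$A = 5$ ($A = 2 + 3 = 5$)
$G{\left(R,k \right)} = \frac{1}{2 R}$
$z{\left(w \right)} = 5 w$
$\left(12 - 10\right)^{2} - z{\left(G{\left(-3,-1 \right)} \right)} = \left(12 - 10\right)^{2} - 5 \frac{1}{2 \left(-3\right)} = 2^{2} - 5 \cdot \frac{1}{2} \left(- \frac{1}{3}\right) = 4 - 5 \left(- \frac{1}{6}\right) = 4 - - \frac{5}{6} = 4 + \frac{5}{6} = \frac{29}{6}$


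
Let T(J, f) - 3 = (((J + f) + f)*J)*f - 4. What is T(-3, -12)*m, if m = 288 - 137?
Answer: -146923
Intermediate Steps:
T(J, f) = -1 + J*f*(J + 2*f) (T(J, f) = 3 + ((((J + f) + f)*J)*f - 4) = 3 + (((J + 2*f)*J)*f - 4) = 3 + ((J*(J + 2*f))*f - 4) = 3 + (J*f*(J + 2*f) - 4) = 3 + (-4 + J*f*(J + 2*f)) = -1 + J*f*(J + 2*f))
m = 151
T(-3, -12)*m = (-1 - 12*(-3)**2 + 2*(-3)*(-12)**2)*151 = (-1 - 12*9 + 2*(-3)*144)*151 = (-1 - 108 - 864)*151 = -973*151 = -146923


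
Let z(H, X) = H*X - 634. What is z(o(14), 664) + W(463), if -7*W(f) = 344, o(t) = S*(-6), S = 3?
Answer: -88446/7 ≈ -12635.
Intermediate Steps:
o(t) = -18 (o(t) = 3*(-6) = -18)
W(f) = -344/7 (W(f) = -⅐*344 = -344/7)
z(H, X) = -634 + H*X
z(o(14), 664) + W(463) = (-634 - 18*664) - 344/7 = (-634 - 11952) - 344/7 = -12586 - 344/7 = -88446/7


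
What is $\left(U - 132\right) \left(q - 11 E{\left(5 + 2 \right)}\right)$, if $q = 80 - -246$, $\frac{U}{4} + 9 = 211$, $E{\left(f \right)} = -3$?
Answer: $242684$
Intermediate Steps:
$U = 808$ ($U = -36 + 4 \cdot 211 = -36 + 844 = 808$)
$q = 326$ ($q = 80 + 246 = 326$)
$\left(U - 132\right) \left(q - 11 E{\left(5 + 2 \right)}\right) = \left(808 - 132\right) \left(326 - -33\right) = \left(808 - 132\right) \left(326 + 33\right) = 676 \cdot 359 = 242684$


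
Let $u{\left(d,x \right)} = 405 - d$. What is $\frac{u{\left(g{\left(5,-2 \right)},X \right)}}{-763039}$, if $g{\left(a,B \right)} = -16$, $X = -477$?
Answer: $- \frac{421}{763039} \approx -0.00055174$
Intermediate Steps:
$\frac{u{\left(g{\left(5,-2 \right)},X \right)}}{-763039} = \frac{405 - -16}{-763039} = \left(405 + 16\right) \left(- \frac{1}{763039}\right) = 421 \left(- \frac{1}{763039}\right) = - \frac{421}{763039}$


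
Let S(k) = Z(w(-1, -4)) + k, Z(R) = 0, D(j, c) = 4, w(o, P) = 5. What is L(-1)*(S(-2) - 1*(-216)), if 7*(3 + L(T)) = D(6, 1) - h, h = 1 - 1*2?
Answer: -3424/7 ≈ -489.14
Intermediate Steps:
h = -1 (h = 1 - 2 = -1)
L(T) = -16/7 (L(T) = -3 + (4 - 1*(-1))/7 = -3 + (4 + 1)/7 = -3 + (1/7)*5 = -3 + 5/7 = -16/7)
S(k) = k (S(k) = 0 + k = k)
L(-1)*(S(-2) - 1*(-216)) = -16*(-2 - 1*(-216))/7 = -16*(-2 + 216)/7 = -16/7*214 = -3424/7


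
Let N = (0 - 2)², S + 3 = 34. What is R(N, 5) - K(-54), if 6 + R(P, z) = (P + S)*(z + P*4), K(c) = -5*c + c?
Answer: 513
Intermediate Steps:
S = 31 (S = -3 + 34 = 31)
K(c) = -4*c
N = 4 (N = (-2)² = 4)
R(P, z) = -6 + (31 + P)*(z + 4*P) (R(P, z) = -6 + (P + 31)*(z + P*4) = -6 + (31 + P)*(z + 4*P))
R(N, 5) - K(-54) = (-6 + 4*4² + 31*5 + 124*4 + 4*5) - (-4)*(-54) = (-6 + 4*16 + 155 + 496 + 20) - 1*216 = (-6 + 64 + 155 + 496 + 20) - 216 = 729 - 216 = 513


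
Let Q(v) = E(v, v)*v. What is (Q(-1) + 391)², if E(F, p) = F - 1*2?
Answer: 155236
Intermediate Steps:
E(F, p) = -2 + F (E(F, p) = F - 2 = -2 + F)
Q(v) = v*(-2 + v) (Q(v) = (-2 + v)*v = v*(-2 + v))
(Q(-1) + 391)² = (-(-2 - 1) + 391)² = (-1*(-3) + 391)² = (3 + 391)² = 394² = 155236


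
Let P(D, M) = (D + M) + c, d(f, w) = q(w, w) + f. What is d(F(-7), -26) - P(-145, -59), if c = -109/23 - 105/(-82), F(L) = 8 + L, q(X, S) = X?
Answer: 344117/1886 ≈ 182.46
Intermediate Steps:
d(f, w) = f + w (d(f, w) = w + f = f + w)
c = -6523/1886 (c = -109*1/23 - 105*(-1/82) = -109/23 + 105/82 = -6523/1886 ≈ -3.4586)
P(D, M) = -6523/1886 + D + M (P(D, M) = (D + M) - 6523/1886 = -6523/1886 + D + M)
d(F(-7), -26) - P(-145, -59) = ((8 - 7) - 26) - (-6523/1886 - 145 - 59) = (1 - 26) - 1*(-391267/1886) = -25 + 391267/1886 = 344117/1886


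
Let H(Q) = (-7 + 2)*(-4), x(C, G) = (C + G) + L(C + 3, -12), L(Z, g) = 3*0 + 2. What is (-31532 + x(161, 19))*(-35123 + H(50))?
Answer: 1100479050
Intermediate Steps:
L(Z, g) = 2 (L(Z, g) = 0 + 2 = 2)
x(C, G) = 2 + C + G (x(C, G) = (C + G) + 2 = 2 + C + G)
H(Q) = 20 (H(Q) = -5*(-4) = 20)
(-31532 + x(161, 19))*(-35123 + H(50)) = (-31532 + (2 + 161 + 19))*(-35123 + 20) = (-31532 + 182)*(-35103) = -31350*(-35103) = 1100479050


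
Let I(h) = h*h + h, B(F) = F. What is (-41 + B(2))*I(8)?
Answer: -2808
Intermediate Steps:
I(h) = h + h² (I(h) = h² + h = h + h²)
(-41 + B(2))*I(8) = (-41 + 2)*(8*(1 + 8)) = -312*9 = -39*72 = -2808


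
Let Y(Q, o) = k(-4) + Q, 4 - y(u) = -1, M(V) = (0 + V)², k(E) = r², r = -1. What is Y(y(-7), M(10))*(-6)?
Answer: -36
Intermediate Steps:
k(E) = 1 (k(E) = (-1)² = 1)
M(V) = V²
y(u) = 5 (y(u) = 4 - 1*(-1) = 4 + 1 = 5)
Y(Q, o) = 1 + Q
Y(y(-7), M(10))*(-6) = (1 + 5)*(-6) = 6*(-6) = -36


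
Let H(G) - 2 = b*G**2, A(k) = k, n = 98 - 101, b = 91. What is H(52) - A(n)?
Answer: 246069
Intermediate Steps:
n = -3
H(G) = 2 + 91*G**2
H(52) - A(n) = (2 + 91*52**2) - 1*(-3) = (2 + 91*2704) + 3 = (2 + 246064) + 3 = 246066 + 3 = 246069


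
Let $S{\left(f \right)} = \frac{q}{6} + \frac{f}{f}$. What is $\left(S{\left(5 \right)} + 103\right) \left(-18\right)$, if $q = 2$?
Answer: $-1878$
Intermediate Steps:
$S{\left(f \right)} = \frac{4}{3}$ ($S{\left(f \right)} = \frac{2}{6} + \frac{f}{f} = 2 \cdot \frac{1}{6} + 1 = \frac{1}{3} + 1 = \frac{4}{3}$)
$\left(S{\left(5 \right)} + 103\right) \left(-18\right) = \left(\frac{4}{3} + 103\right) \left(-18\right) = \frac{313}{3} \left(-18\right) = -1878$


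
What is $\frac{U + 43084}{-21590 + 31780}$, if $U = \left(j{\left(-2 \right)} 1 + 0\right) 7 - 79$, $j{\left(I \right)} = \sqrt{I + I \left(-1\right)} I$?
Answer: $\frac{8601}{2038} \approx 4.2203$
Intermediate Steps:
$j{\left(I \right)} = 0$ ($j{\left(I \right)} = \sqrt{I - I} I = \sqrt{0} I = 0 I = 0$)
$U = -79$ ($U = \left(0 \cdot 1 + 0\right) 7 - 79 = \left(0 + 0\right) 7 - 79 = 0 \cdot 7 - 79 = 0 - 79 = -79$)
$\frac{U + 43084}{-21590 + 31780} = \frac{-79 + 43084}{-21590 + 31780} = \frac{43005}{10190} = 43005 \cdot \frac{1}{10190} = \frac{8601}{2038}$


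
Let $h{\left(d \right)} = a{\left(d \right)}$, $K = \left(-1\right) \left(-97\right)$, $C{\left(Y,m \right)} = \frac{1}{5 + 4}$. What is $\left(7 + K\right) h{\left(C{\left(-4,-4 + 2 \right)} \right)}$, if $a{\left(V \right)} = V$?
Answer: $\frac{104}{9} \approx 11.556$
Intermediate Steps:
$C{\left(Y,m \right)} = \frac{1}{9}$
$K = 97$
$h{\left(d \right)} = d$
$\left(7 + K\right) h{\left(C{\left(-4,-4 + 2 \right)} \right)} = \left(7 + 97\right) \frac{1}{9} = 104 \cdot \frac{1}{9} = \frac{104}{9}$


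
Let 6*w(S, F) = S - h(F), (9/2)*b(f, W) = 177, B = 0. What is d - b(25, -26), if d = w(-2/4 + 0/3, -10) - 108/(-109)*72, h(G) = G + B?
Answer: 14645/436 ≈ 33.589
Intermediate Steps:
b(f, W) = 118/3 (b(f, W) = (2/9)*177 = 118/3)
h(G) = G (h(G) = G + 0 = G)
w(S, F) = -F/6 + S/6 (w(S, F) = (S - F)/6 = -F/6 + S/6)
d = 95383/1308 (d = (-⅙*(-10) + (-2/4 + 0/3)/6) - 108/(-109)*72 = (5/3 + (-2*¼ + 0*(⅓))/6) - 108*(-1/109)*72 = (5/3 + (-½ + 0)/6) + (108/109)*72 = (5/3 + (⅙)*(-½)) + 7776/109 = (5/3 - 1/12) + 7776/109 = 19/12 + 7776/109 = 95383/1308 ≈ 72.923)
d - b(25, -26) = 95383/1308 - 1*118/3 = 95383/1308 - 118/3 = 14645/436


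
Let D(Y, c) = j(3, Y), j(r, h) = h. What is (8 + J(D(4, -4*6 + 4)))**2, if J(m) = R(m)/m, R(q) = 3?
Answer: 1225/16 ≈ 76.563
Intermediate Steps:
D(Y, c) = Y
J(m) = 3/m
(8 + J(D(4, -4*6 + 4)))**2 = (8 + 3/4)**2 = (35/4)**2 = 1225/16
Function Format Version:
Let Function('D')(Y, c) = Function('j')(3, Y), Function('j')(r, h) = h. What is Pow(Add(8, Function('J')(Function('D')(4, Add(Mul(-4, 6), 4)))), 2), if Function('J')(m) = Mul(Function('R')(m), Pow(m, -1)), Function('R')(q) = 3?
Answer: Rational(1225, 16) ≈ 76.563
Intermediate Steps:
Function('D')(Y, c) = Y
Function('J')(m) = Mul(3, Pow(m, -1))
Pow(Add(8, Function('J')(Function('D')(4, Add(Mul(-4, 6), 4)))), 2) = Pow(Add(8, Mul(3, Pow(4, -1))), 2) = Pow(Add(8, Mul(3, Rational(1, 4))), 2) = Pow(Add(8, Rational(3, 4)), 2) = Pow(Rational(35, 4), 2) = Rational(1225, 16)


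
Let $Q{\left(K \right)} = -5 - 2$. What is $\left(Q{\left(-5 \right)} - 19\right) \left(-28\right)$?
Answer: $728$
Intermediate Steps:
$Q{\left(K \right)} = -7$ ($Q{\left(K \right)} = -5 - 2 = -7$)
$\left(Q{\left(-5 \right)} - 19\right) \left(-28\right) = \left(-7 - 19\right) \left(-28\right) = \left(-26\right) \left(-28\right) = 728$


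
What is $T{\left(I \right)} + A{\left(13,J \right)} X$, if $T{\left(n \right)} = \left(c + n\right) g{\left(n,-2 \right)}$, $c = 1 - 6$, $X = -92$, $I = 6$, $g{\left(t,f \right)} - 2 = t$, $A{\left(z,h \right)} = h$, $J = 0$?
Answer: $8$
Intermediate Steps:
$g{\left(t,f \right)} = 2 + t$
$c = -5$ ($c = 1 - 6 = -5$)
$T{\left(n \right)} = \left(-5 + n\right) \left(2 + n\right)$
$T{\left(I \right)} + A{\left(13,J \right)} X = \left(-5 + 6\right) \left(2 + 6\right) + 0 \left(-92\right) = 1 \cdot 8 + 0 = 8 + 0 = 8$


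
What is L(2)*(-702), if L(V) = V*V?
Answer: -2808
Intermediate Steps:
L(V) = V**2
L(2)*(-702) = 2**2*(-702) = 4*(-702) = -2808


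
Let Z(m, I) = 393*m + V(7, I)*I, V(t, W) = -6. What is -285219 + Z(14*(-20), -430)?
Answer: -392679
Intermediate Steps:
Z(m, I) = -6*I + 393*m (Z(m, I) = 393*m - 6*I = -6*I + 393*m)
-285219 + Z(14*(-20), -430) = -285219 + (-6*(-430) + 393*(14*(-20))) = -285219 + (2580 + 393*(-280)) = -285219 + (2580 - 110040) = -285219 - 107460 = -392679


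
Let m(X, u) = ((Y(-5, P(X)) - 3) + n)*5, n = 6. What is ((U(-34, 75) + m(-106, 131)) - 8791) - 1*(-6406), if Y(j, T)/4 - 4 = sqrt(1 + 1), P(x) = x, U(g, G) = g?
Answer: -2324 + 20*sqrt(2) ≈ -2295.7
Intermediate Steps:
Y(j, T) = 16 + 4*sqrt(2) (Y(j, T) = 16 + 4*sqrt(1 + 1) = 16 + 4*sqrt(2))
m(X, u) = 95 + 20*sqrt(2) (m(X, u) = (((16 + 4*sqrt(2)) - 3) + 6)*5 = ((13 + 4*sqrt(2)) + 6)*5 = (19 + 4*sqrt(2))*5 = 95 + 20*sqrt(2))
((U(-34, 75) + m(-106, 131)) - 8791) - 1*(-6406) = ((-34 + (95 + 20*sqrt(2))) - 8791) - 1*(-6406) = ((61 + 20*sqrt(2)) - 8791) + 6406 = (-8730 + 20*sqrt(2)) + 6406 = -2324 + 20*sqrt(2)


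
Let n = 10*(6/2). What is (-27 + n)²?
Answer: 9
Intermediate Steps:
n = 30 (n = 10*(6*(½)) = 10*3 = 30)
(-27 + n)² = (-27 + 30)² = 3² = 9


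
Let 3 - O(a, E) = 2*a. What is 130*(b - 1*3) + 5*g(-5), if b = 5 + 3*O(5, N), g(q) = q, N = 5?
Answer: -2495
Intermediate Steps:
O(a, E) = 3 - 2*a
b = -16 (b = 5 + 3*(3 - 2*5) = 5 + 3*(3 - 10) = 5 + 3*(-7) = 5 - 21 = -16)
130*(b - 1*3) + 5*g(-5) = 130*(-16 - 1*3) + 5*(-5) = 130*(-16 - 3) - 25 = 130*(-19) - 25 = -2470 - 25 = -2495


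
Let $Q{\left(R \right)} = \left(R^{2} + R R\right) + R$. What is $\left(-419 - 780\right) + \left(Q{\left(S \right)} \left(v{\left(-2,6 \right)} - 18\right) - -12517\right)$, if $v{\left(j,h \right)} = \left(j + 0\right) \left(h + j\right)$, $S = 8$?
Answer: $7782$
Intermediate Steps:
$Q{\left(R \right)} = R + 2 R^{2}$ ($Q{\left(R \right)} = \left(R^{2} + R^{2}\right) + R = 2 R^{2} + R = R + 2 R^{2}$)
$v{\left(j,h \right)} = j \left(h + j\right)$
$\left(-419 - 780\right) + \left(Q{\left(S \right)} \left(v{\left(-2,6 \right)} - 18\right) - -12517\right) = \left(-419 - 780\right) + \left(8 \left(1 + 2 \cdot 8\right) \left(- 2 \left(6 - 2\right) - 18\right) - -12517\right) = -1199 + \left(8 \left(1 + 16\right) \left(\left(-2\right) 4 - 18\right) + 12517\right) = -1199 + \left(8 \cdot 17 \left(-8 - 18\right) + 12517\right) = -1199 + \left(136 \left(-26\right) + 12517\right) = -1199 + \left(-3536 + 12517\right) = -1199 + 8981 = 7782$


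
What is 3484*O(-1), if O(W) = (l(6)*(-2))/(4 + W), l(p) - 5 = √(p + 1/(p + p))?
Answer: -34840/3 - 3484*√219/9 ≈ -17342.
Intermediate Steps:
l(p) = 5 + √(p + 1/(2*p)) (l(p) = 5 + √(p + 1/(p + p)) = 5 + √(p + 1/(2*p)))
O(W) = (-10 - √219/3)/(4 + W) (O(W) = ((5 + √(2/6 + 4*6)/2)*(-2))/(4 + W) = ((5 + √(2*(⅙) + 24)/2)*(-2))/(4 + W) = ((5 + √(⅓ + 24)/2)*(-2))/(4 + W) = ((5 + √(73/3)/2)*(-2))/(4 + W) = ((5 + (√219/3)/2)*(-2))/(4 + W) = ((5 + √219/6)*(-2))/(4 + W) = (-10 - √219/3)/(4 + W))
3484*O(-1) = 3484*((-30 - √219)/(3*(4 - 1))) = 3484*((⅓)*(-30 - √219)/3) = 3484*((⅓)*(⅓)*(-30 - √219)) = 3484*(-10/3 - √219/9) = -34840/3 - 3484*√219/9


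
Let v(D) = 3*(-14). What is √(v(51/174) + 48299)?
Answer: √48257 ≈ 219.67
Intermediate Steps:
v(D) = -42
√(v(51/174) + 48299) = √(-42 + 48299) = √48257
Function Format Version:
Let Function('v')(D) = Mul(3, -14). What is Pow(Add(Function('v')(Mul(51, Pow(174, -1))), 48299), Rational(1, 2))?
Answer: Pow(48257, Rational(1, 2)) ≈ 219.67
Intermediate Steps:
Function('v')(D) = -42
Pow(Add(Function('v')(Mul(51, Pow(174, -1))), 48299), Rational(1, 2)) = Pow(Add(-42, 48299), Rational(1, 2)) = Pow(48257, Rational(1, 2))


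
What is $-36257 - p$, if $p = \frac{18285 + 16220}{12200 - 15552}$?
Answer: $- \frac{121498959}{3352} \approx -36247.0$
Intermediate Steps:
$p = - \frac{34505}{3352}$ ($p = \frac{34505}{-3352} = 34505 \left(- \frac{1}{3352}\right) = - \frac{34505}{3352} \approx -10.294$)
$-36257 - p = -36257 - - \frac{34505}{3352} = -36257 + \frac{34505}{3352} = - \frac{121498959}{3352}$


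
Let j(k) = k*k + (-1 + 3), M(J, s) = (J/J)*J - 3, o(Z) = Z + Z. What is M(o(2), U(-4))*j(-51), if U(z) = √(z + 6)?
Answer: 2603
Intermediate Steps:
U(z) = √(6 + z)
o(Z) = 2*Z
M(J, s) = -3 + J (M(J, s) = 1*J - 3 = J - 3 = -3 + J)
j(k) = 2 + k² (j(k) = k² + 2 = 2 + k²)
M(o(2), U(-4))*j(-51) = (-3 + 2*2)*(2 + (-51)²) = (-3 + 4)*(2 + 2601) = 1*2603 = 2603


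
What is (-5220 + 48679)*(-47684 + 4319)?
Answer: -1884599535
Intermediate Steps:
(-5220 + 48679)*(-47684 + 4319) = 43459*(-43365) = -1884599535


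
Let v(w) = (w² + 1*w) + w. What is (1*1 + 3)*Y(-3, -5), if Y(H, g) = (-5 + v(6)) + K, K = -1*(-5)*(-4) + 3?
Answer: 104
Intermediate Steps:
v(w) = w² + 2*w (v(w) = (w² + w) + w = (w + w²) + w = w² + 2*w)
K = -17 (K = 5*(-4) + 3 = -20 + 3 = -17)
Y(H, g) = 26 (Y(H, g) = (-5 + 6*(2 + 6)) - 17 = (-5 + 6*8) - 17 = (-5 + 48) - 17 = 43 - 17 = 26)
(1*1 + 3)*Y(-3, -5) = (1*1 + 3)*26 = (1 + 3)*26 = 4*26 = 104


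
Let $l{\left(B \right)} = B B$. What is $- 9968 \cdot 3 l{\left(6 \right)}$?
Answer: $-1076544$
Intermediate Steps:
$l{\left(B \right)} = B^{2}$
$- 9968 \cdot 3 l{\left(6 \right)} = - 9968 \cdot 3 \cdot 6^{2} = - 9968 \cdot 3 \cdot 36 = \left(-9968\right) 108 = -1076544$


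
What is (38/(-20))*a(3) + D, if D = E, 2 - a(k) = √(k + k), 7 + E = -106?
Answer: -584/5 + 19*√6/10 ≈ -112.15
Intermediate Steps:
E = -113 (E = -7 - 106 = -113)
a(k) = 2 - √2*√k (a(k) = 2 - √(k + k) = 2 - √(2*k) = 2 - √2*√k)
D = -113
(38/(-20))*a(3) + D = (38/(-20))*(2 - √2*√3) - 113 = (38*(-1/20))*(2 - √6) - 113 = -19*(2 - √6)/10 - 113 = (-19/5 + 19*√6/10) - 113 = -584/5 + 19*√6/10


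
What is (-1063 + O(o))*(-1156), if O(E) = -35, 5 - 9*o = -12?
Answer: 1269288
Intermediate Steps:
o = 17/9 (o = 5/9 - ⅑*(-12) = 5/9 + 4/3 = 17/9 ≈ 1.8889)
(-1063 + O(o))*(-1156) = (-1063 - 35)*(-1156) = -1098*(-1156) = 1269288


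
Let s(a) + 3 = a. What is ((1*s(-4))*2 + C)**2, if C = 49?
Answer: 1225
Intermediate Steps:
s(a) = -3 + a
((1*s(-4))*2 + C)**2 = ((1*(-3 - 4))*2 + 49)**2 = ((1*(-7))*2 + 49)**2 = (-7*2 + 49)**2 = (-14 + 49)**2 = 35**2 = 1225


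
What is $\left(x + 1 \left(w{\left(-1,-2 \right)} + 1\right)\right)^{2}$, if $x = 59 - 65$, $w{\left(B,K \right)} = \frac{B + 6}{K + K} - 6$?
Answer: $\frac{2401}{16} \approx 150.06$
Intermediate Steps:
$w{\left(B,K \right)} = -6 + \frac{6 + B}{2 K}$ ($w{\left(B,K \right)} = \frac{6 + B}{2 K} - 6 = -6 + \frac{6 + B}{2 K}$)
$x = -6$
$\left(x + 1 \left(w{\left(-1,-2 \right)} + 1\right)\right)^{2} = \left(-6 + 1 \left(\frac{6 - 1 - -24}{2 \left(-2\right)} + 1\right)\right)^{2} = \left(-6 + 1 \left(\frac{1}{2} \left(- \frac{1}{2}\right) \left(6 - 1 + 24\right) + 1\right)\right)^{2} = \left(-6 + 1 \left(\frac{1}{2} \left(- \frac{1}{2}\right) 29 + 1\right)\right)^{2} = \left(-6 + 1 \left(- \frac{29}{4} + 1\right)\right)^{2} = \left(-6 + 1 \left(- \frac{25}{4}\right)\right)^{2} = \left(-6 - \frac{25}{4}\right)^{2} = \left(- \frac{49}{4}\right)^{2} = \frac{2401}{16}$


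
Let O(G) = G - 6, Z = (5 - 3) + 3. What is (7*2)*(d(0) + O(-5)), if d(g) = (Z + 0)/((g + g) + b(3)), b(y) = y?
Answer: -392/3 ≈ -130.67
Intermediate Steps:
Z = 5 (Z = 2 + 3 = 5)
O(G) = -6 + G
d(g) = 5/(3 + 2*g) (d(g) = (5 + 0)/((g + g) + 3) = 5/(2*g + 3) = 5/(3 + 2*g))
(7*2)*(d(0) + O(-5)) = (7*2)*(5/(3 + 2*0) + (-6 - 5)) = 14*(5/(3 + 0) - 11) = 14*(5/3 - 11) = 14*(-28/3) = -392/3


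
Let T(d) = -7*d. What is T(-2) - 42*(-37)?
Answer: 1568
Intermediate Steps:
T(-2) - 42*(-37) = -7*(-2) - 42*(-37) = 14 + 1554 = 1568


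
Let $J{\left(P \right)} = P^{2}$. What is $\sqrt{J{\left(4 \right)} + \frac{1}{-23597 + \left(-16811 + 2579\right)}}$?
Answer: $\frac{\sqrt{22896494027}}{37829} \approx 4.0$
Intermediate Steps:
$\sqrt{J{\left(4 \right)} + \frac{1}{-23597 + \left(-16811 + 2579\right)}} = \sqrt{4^{2} + \frac{1}{-23597 + \left(-16811 + 2579\right)}} = \sqrt{16 + \frac{1}{-23597 - 14232}} = \sqrt{16 + \frac{1}{-37829}} = \sqrt{16 - \frac{1}{37829}} = \sqrt{\frac{605263}{37829}} = \frac{\sqrt{22896494027}}{37829}$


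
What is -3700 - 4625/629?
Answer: -63025/17 ≈ -3707.4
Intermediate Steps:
-3700 - 4625/629 = -3700 - 1*125/17 = -3700 - 125/17 = -63025/17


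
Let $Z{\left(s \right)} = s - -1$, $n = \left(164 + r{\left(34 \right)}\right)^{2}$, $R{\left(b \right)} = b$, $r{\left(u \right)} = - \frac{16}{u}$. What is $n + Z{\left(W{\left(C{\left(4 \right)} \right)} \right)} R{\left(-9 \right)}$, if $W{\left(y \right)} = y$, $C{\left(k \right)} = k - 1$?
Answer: $\frac{7717996}{289} \approx 26706.0$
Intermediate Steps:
$C{\left(k \right)} = -1 + k$
$n = \frac{7728400}{289}$ ($n = \left(164 - \frac{16}{34}\right)^{2} = \left(164 - \frac{8}{17}\right)^{2} = \left(\frac{2780}{17}\right)^{2} = \frac{7728400}{289} \approx 26742.0$)
$Z{\left(s \right)} = 1 + s$ ($Z{\left(s \right)} = s + 1 = 1 + s$)
$n + Z{\left(W{\left(C{\left(4 \right)} \right)} \right)} R{\left(-9 \right)} = \frac{7728400}{289} + \left(1 + \left(-1 + 4\right)\right) \left(-9\right) = \frac{7728400}{289} + \left(1 + 3\right) \left(-9\right) = \frac{7728400}{289} + 4 \left(-9\right) = \frac{7728400}{289} - 36 = \frac{7717996}{289}$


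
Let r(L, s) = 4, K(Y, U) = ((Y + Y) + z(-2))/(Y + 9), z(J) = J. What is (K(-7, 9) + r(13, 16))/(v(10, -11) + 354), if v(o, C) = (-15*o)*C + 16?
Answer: -1/505 ≈ -0.0019802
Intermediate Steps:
K(Y, U) = (-2 + 2*Y)/(9 + Y) (K(Y, U) = ((Y + Y) - 2)/(Y + 9) = (2*Y - 2)/(9 + Y) = (-2 + 2*Y)/(9 + Y))
v(o, C) = 16 - 15*C*o (v(o, C) = -15*C*o + 16 = 16 - 15*C*o)
(K(-7, 9) + r(13, 16))/(v(10, -11) + 354) = (2*(-1 - 7)/(9 - 7) + 4)/((16 - 15*(-11)*10) + 354) = (2*(-8)/2 + 4)/((16 + 1650) + 354) = (2*(½)*(-8) + 4)/(1666 + 354) = (-8 + 4)/2020 = -4*1/2020 = -1/505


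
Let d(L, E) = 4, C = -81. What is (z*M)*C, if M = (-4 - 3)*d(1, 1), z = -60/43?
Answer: -136080/43 ≈ -3164.7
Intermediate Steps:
z = -60/43 (z = -60*1/43 = -60/43 ≈ -1.3953)
M = -28 (M = (-4 - 3)*4 = -7*4 = -28)
(z*M)*C = -60/43*(-28)*(-81) = (1680/43)*(-81) = -136080/43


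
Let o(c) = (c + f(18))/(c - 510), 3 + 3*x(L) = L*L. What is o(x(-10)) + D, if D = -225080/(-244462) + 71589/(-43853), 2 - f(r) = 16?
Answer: -5761961485452/7681160929619 ≈ -0.75014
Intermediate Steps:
f(r) = -14 (f(r) = 2 - 1*16 = 2 - 16 = -14)
x(L) = -1 + L²/3 (x(L) = -1 + (L*L)/3 = -1 + L²/3)
o(c) = (-14 + c)/(-510 + c) (o(c) = (c - 14)/(c - 510) = (-14 + c)/(-510 + c))
D = -3815178439/5360196043 (D = -225080*(-1/244462) + 71589*(-1/43853) = 112540/122231 - 71589/43853 = -3815178439/5360196043 ≈ -0.71176)
o(x(-10)) + D = (-14 + (-1 + (⅓)*(-10)²))/(-510 + (-1 + (⅓)*(-10)²)) - 3815178439/5360196043 = (-14 + (-1 + (⅓)*100))/(-510 + (-1 + (⅓)*100)) - 3815178439/5360196043 = (-14 + (-1 + 100/3))/(-510 + (-1 + 100/3)) - 3815178439/5360196043 = (-14 + 97/3)/(-510 + 97/3) - 3815178439/5360196043 = (55/3)/(-1433/3) - 3815178439/5360196043 = -3/1433*55/3 - 3815178439/5360196043 = -55/1433 - 3815178439/5360196043 = -5761961485452/7681160929619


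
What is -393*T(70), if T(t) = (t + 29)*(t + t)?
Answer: -5446980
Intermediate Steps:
T(t) = 2*t*(29 + t) (T(t) = (29 + t)*(2*t) = 2*t*(29 + t))
-393*T(70) = -786*70*(29 + 70) = -786*70*99 = -393*13860 = -5446980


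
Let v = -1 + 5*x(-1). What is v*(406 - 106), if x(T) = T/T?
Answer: 1200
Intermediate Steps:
x(T) = 1
v = 4 (v = -1 + 5*1 = -1 + 5 = 4)
v*(406 - 106) = 4*(406 - 106) = 4*300 = 1200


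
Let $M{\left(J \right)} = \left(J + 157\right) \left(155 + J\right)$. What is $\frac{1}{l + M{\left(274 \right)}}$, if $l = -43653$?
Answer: $\frac{1}{141246} \approx 7.0798 \cdot 10^{-6}$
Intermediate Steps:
$M{\left(J \right)} = \left(155 + J\right) \left(157 + J\right)$ ($M{\left(J \right)} = \left(157 + J\right) \left(155 + J\right) = \left(155 + J\right) \left(157 + J\right)$)
$\frac{1}{l + M{\left(274 \right)}} = \frac{1}{-43653 + \left(24335 + 274^{2} + 312 \cdot 274\right)} = \frac{1}{-43653 + \left(24335 + 75076 + 85488\right)} = \frac{1}{-43653 + 184899} = \frac{1}{141246}$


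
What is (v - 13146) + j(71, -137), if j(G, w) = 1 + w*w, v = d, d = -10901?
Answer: -5277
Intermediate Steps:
v = -10901
j(G, w) = 1 + w**2
(v - 13146) + j(71, -137) = (-10901 - 13146) + (1 + (-137)**2) = -24047 + (1 + 18769) = -24047 + 18770 = -5277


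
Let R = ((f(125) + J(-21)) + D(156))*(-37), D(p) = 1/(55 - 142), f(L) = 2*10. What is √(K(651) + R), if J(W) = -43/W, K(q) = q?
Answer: I*√60949329/609 ≈ 12.819*I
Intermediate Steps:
f(L) = 20
D(p) = -1/87 (D(p) = 1/(-87) = -1/87)
R = -496540/609 (R = ((20 - 43/(-21)) - 1/87)*(-37) = ((20 - 43*(-1/21)) - 1/87)*(-37) = ((20 + 43/21) - 1/87)*(-37) = (463/21 - 1/87)*(-37) = (13420/609)*(-37) = -496540/609 ≈ -815.34)
√(K(651) + R) = √(651 - 496540/609) = √(-100081/609) = I*√60949329/609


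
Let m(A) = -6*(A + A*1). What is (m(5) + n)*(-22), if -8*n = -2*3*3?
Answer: 2541/2 ≈ 1270.5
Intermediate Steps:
m(A) = -12*A (m(A) = -6*(A + A) = -12*A)
n = 9/4 (n = -(-2*3)*3/8 = -(-3)*3/4 = -1/8*(-18) = 9/4 ≈ 2.2500)
(m(5) + n)*(-22) = (-12*5 + 9/4)*(-22) = (-60 + 9/4)*(-22) = -231/4*(-22) = 2541/2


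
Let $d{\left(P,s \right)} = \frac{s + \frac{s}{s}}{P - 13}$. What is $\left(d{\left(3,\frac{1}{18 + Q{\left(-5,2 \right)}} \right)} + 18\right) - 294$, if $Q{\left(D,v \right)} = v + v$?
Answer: $- \frac{60743}{220} \approx -276.1$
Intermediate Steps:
$Q{\left(D,v \right)} = 2 v$
$d{\left(P,s \right)} = \frac{1 + s}{-13 + P}$ ($d{\left(P,s \right)} = \frac{s + 1}{-13 + P} = \frac{1 + s}{-13 + P}$)
$\left(d{\left(3,\frac{1}{18 + Q{\left(-5,2 \right)}} \right)} + 18\right) - 294 = \left(\frac{1 + \frac{1}{18 + 2 \cdot 2}}{-13 + 3} + 18\right) - 294 = \left(\frac{1 + \frac{1}{18 + 4}}{-10} + 18\right) - 294 = \left(- \frac{1 + \frac{1}{22}}{10} + 18\right) - 294 = \left(\left(- \frac{1}{10}\right) \frac{23}{22} + 18\right) - 294 = \left(- \frac{23}{220} + 18\right) - 294 = \frac{3937}{220} - 294 = - \frac{60743}{220}$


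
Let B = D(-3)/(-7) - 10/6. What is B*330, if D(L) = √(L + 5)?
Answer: -550 - 330*√2/7 ≈ -616.67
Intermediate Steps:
D(L) = √(5 + L)
B = -5/3 - √2/7 (B = √(5 - 3)/(-7) - 10/6 = √2*(-⅐) - 10*⅙ = -√2/7 - 5/3 = -5/3 - √2/7 ≈ -1.8687)
B*330 = (-5/3 - √2/7)*330 = -550 - 330*√2/7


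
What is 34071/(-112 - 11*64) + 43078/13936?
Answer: -9159621/236912 ≈ -38.663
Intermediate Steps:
34071/(-112 - 11*64) + 43078/13936 = 34071/(-112 - 704) + 43078*(1/13936) = 34071/(-816) + 21539/6968 = 34071*(-1/816) + 21539/6968 = -11357/272 + 21539/6968 = -9159621/236912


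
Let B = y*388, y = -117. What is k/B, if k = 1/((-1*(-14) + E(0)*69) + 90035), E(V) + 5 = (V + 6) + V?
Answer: -1/4090996728 ≈ -2.4444e-10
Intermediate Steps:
E(V) = 1 + 2*V (E(V) = -5 + ((V + 6) + V) = -5 + ((6 + V) + V) = -5 + (6 + 2*V) = 1 + 2*V)
B = -45396 (B = -117*388 = -45396)
k = 1/90118 (k = 1/((-1*(-14) + (1 + 2*0)*69) + 90035) = 1/((14 + (1 + 0)*69) + 90035) = 1/((14 + 1*69) + 90035) = 1/((14 + 69) + 90035) = 1/(83 + 90035) = 1/90118 ≈ 1.1097e-5)
k/B = (1/90118)/(-45396) = (1/90118)*(-1/45396) = -1/4090996728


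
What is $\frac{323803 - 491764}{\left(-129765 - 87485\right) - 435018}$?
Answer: $\frac{167961}{652268} \approx 0.2575$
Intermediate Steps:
$\frac{323803 - 491764}{\left(-129765 - 87485\right) - 435018} = - \frac{167961}{\left(-129765 - 87485\right) - 435018} = - \frac{167961}{-217250 - 435018} = - \frac{167961}{-652268} = \left(-167961\right) \left(- \frac{1}{652268}\right) = \frac{167961}{652268}$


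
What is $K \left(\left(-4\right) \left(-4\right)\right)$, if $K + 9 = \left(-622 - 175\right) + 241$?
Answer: $-9040$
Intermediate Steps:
$K = -565$ ($K = -9 + \left(\left(-622 - 175\right) + 241\right) = -9 + \left(-797 + 241\right) = -9 - 556 = -565$)
$K \left(\left(-4\right) \left(-4\right)\right) = - 565 \left(\left(-4\right) \left(-4\right)\right) = \left(-565\right) 16 = -9040$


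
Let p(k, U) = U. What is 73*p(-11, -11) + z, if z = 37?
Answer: -766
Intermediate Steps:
73*p(-11, -11) + z = 73*(-11) + 37 = -803 + 37 = -766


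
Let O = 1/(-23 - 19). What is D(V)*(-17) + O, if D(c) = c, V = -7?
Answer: 4997/42 ≈ 118.98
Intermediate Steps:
O = -1/42 (O = 1/(-42) = -1/42 ≈ -0.023810)
D(V)*(-17) + O = -7*(-17) - 1/42 = 119 - 1/42 = 4997/42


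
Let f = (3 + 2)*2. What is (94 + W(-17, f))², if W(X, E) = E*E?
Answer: 37636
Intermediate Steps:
f = 10 (f = 5*2 = 10)
W(X, E) = E²
(94 + W(-17, f))² = (94 + 10²)² = (94 + 100)² = 194² = 37636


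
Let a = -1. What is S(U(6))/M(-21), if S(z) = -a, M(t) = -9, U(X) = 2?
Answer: -⅑ ≈ -0.11111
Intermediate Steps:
S(z) = 1 (S(z) = -1*(-1) = 1)
S(U(6))/M(-21) = 1/(-9) = 1*(-⅑) = -⅑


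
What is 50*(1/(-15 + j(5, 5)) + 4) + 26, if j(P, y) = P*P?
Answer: 231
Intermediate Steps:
j(P, y) = P²
50*(1/(-15 + j(5, 5)) + 4) + 26 = 50*(1/(-15 + 5²) + 4) + 26 = 50*(1/(-15 + 25) + 4) + 26 = 50*(1/10 + 4) + 26 = 50*(⅒ + 4) + 26 = 50*(41/10) + 26 = 205 + 26 = 231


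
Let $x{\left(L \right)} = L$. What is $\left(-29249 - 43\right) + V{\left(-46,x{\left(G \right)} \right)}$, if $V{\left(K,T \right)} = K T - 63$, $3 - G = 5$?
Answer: $-29263$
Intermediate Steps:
$G = -2$ ($G = 3 - 5 = -2$)
$V{\left(K,T \right)} = -63 + K T$
$\left(-29249 - 43\right) + V{\left(-46,x{\left(G \right)} \right)} = \left(-29249 - 43\right) - -29 = -29292 + \left(-63 + 92\right) = -29292 + 29 = -29263$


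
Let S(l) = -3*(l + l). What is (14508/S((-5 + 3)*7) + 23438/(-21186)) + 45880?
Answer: 3414772784/74151 ≈ 46052.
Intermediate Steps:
S(l) = -6*l
(14508/S((-5 + 3)*7) + 23438/(-21186)) + 45880 = (14508/((-6*(-5 + 3)*7)) + 23438/(-21186)) + 45880 = (14508/((-(-12)*7)) + 23438*(-1/21186)) + 45880 = (14508/((-6*(-14))) - 11719/10593) + 45880 = (14508/84 - 11719/10593) + 45880 = (14508*(1/84) - 11719/10593) + 45880 = (1209/7 - 11719/10593) + 45880 = 12724904/74151 + 45880 = 3414772784/74151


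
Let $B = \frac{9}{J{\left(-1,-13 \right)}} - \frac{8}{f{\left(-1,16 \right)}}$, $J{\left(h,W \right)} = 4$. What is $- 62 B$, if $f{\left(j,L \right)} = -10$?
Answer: $- \frac{1891}{10} \approx -189.1$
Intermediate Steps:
$B = \frac{61}{20}$ ($B = \frac{9}{4} - \frac{8}{-10} = 9 \cdot \frac{1}{4} - - \frac{4}{5} = \frac{9}{4} + \frac{4}{5} = \frac{61}{20} \approx 3.05$)
$- 62 B = \left(-62\right) \frac{61}{20} = - \frac{1891}{10}$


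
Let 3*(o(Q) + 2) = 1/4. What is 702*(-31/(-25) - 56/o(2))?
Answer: 12294126/575 ≈ 21381.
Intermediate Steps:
o(Q) = -23/12 (o(Q) = -2 + (⅓)/4 = -2 + (⅓)*(¼) = -2 + 1/12 = -23/12)
702*(-31/(-25) - 56/o(2)) = 702*(-31/(-25) - 56/(-23/12)) = 702*(-31*(-1/25) - 56*(-12/23)) = 702*(31/25 + 672/23) = 702*(17513/575) = 12294126/575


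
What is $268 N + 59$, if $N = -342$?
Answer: $-91597$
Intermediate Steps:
$268 N + 59 = 268 \left(-342\right) + 59 = -91656 + 59 = -91597$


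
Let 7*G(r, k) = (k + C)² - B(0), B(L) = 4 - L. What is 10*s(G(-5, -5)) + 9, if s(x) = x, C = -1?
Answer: 383/7 ≈ 54.714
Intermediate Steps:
G(r, k) = -4/7 + (-1 + k)²/7 (G(r, k) = ((k - 1)² - (4 - 1*0))/7 = ((-1 + k)² - (4 + 0))/7 = ((-1 + k)² - 1*4)/7 = ((-1 + k)² - 4)/7 = (-4 + (-1 + k)²)/7 = -4/7 + (-1 + k)²/7)
10*s(G(-5, -5)) + 9 = 10*(-4/7 + (-1 - 5)²/7) + 9 = 10*(-4/7 + (⅐)*(-6)²) + 9 = 10*(-4/7 + (⅐)*36) + 9 = 10*(-4/7 + 36/7) + 9 = 10*(32/7) + 9 = 320/7 + 9 = 383/7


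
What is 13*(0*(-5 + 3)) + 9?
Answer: 9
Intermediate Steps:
13*(0*(-5 + 3)) + 9 = 13*(0*(-2)) + 9 = 13*0 + 9 = 0 + 9 = 9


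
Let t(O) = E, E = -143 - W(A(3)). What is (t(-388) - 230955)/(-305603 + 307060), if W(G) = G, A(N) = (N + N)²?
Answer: -231134/1457 ≈ -158.64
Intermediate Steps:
A(N) = 4*N² (A(N) = (2*N)² = 4*N²)
E = -179 (E = -143 - 4*3² = -143 - 4*9 = -143 - 1*36 = -143 - 36 = -179)
t(O) = -179
(t(-388) - 230955)/(-305603 + 307060) = (-179 - 230955)/(-305603 + 307060) = -231134/1457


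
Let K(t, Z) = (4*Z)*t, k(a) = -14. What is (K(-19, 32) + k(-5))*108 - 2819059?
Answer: -3083227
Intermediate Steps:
K(t, Z) = 4*Z*t
(K(-19, 32) + k(-5))*108 - 2819059 = (4*32*(-19) - 14)*108 - 2819059 = (-2432 - 14)*108 - 2819059 = -2446*108 - 2819059 = -264168 - 2819059 = -3083227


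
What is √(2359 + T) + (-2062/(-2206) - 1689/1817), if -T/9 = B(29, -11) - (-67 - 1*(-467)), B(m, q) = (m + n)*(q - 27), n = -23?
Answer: 10360/2004151 + √8011 ≈ 89.509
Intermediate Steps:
B(m, q) = (-27 + q)*(-23 + m) (B(m, q) = (m - 23)*(q - 27) = (-23 + m)*(-27 + q) = (-27 + q)*(-23 + m))
T = 5652 (T = -9*((621 - 27*29 - 23*(-11) + 29*(-11)) - (-67 - 1*(-467))) = -9*((621 - 783 + 253 - 319) - (-67 + 467)) = -9*(-228 - 1*400) = -9*(-228 - 400) = -9*(-628) = 5652)
√(2359 + T) + (-2062/(-2206) - 1689/1817) = √(2359 + 5652) + (-2062/(-2206) - 1689/1817) = √8011 + (-2062*(-1/2206) - 1689*1/1817) = √8011 + (1031/1103 - 1689/1817) = √8011 + 10360/2004151 = 10360/2004151 + √8011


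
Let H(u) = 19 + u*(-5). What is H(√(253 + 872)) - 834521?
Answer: -834502 - 75*√5 ≈ -8.3467e+5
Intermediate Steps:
H(u) = 19 - 5*u
H(√(253 + 872)) - 834521 = (19 - 5*√(253 + 872)) - 834521 = (19 - 75*√5) - 834521 = -834502 - 75*√5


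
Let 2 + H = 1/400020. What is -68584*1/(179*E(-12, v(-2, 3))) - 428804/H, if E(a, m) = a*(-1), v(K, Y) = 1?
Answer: 92097987086266/429620943 ≈ 2.1437e+5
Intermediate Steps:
E(a, m) = -a
H = -800039/400020 (H = -2 + 1/400020 = -800039/400020 ≈ -2.0000)
-68584*1/(179*E(-12, v(-2, 3))) - 428804/H = -68584/(-1*(-12)*179) - 428804/(-800039/400020) = -68584/(12*179) - 428804*(-400020/800039) = -68584/2148 + 171530176080/800039 = -68584*1/2148 + 171530176080/800039 = -17146/537 + 171530176080/800039 = 92097987086266/429620943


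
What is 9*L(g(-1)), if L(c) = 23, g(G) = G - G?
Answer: 207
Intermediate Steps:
g(G) = 0
9*L(g(-1)) = 9*23 = 207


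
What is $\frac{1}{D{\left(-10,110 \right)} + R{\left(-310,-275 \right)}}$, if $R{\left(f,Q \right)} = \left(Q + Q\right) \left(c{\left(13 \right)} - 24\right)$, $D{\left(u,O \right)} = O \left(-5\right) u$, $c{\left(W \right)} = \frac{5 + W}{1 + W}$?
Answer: $\frac{7}{125950} \approx 5.5578 \cdot 10^{-5}$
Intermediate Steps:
$c{\left(W \right)} = \frac{5 + W}{1 + W}$
$D{\left(u,O \right)} = - 5 O u$
$R{\left(f,Q \right)} = - \frac{318 Q}{7}$ ($R{\left(f,Q \right)} = \left(Q + Q\right) \left(\frac{5 + 13}{1 + 13} - 24\right) = 2 Q \left(\frac{1}{14} \cdot 18 - 24\right) = 2 Q \left(\frac{9}{7} - 24\right) = 2 Q \left(- \frac{159}{7}\right) = - \frac{318 Q}{7}$)
$\frac{1}{D{\left(-10,110 \right)} + R{\left(-310,-275 \right)}} = \frac{1}{\left(-5\right) 110 \left(-10\right) - - \frac{87450}{7}} = \frac{1}{5500 + \frac{87450}{7}} = \frac{1}{\frac{125950}{7}} = \frac{7}{125950}$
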